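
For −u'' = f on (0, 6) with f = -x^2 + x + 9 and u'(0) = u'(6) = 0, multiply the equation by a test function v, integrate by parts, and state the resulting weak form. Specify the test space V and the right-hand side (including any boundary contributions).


V = H^1(0, 6) (no boundary constraint on v; u is determined up to an additive constant); weak form: ∫_0^6 u'v' dx = ∫_0^6 (-x^2 + x + 9) v dx for all v ∈ V.

Multiply both sides by a test function v and integrate from 0 to 6:
  ∫_0^6 −u''(x) v(x) dx = ∫_0^6 f(x) v(x) dx.
Integrate the LHS by parts once:
  ∫_0^6 −u'' v dx = −[u'(x) v(x)]_0^6 + ∫_0^6 u'(x) v'(x) dx.
Thus ∫_0^6 u'(x) v'(x) dx = ∫_0^6 f(x) v(x) dx + [u'(x) v(x)]_0^6.
Choose V so that boundary terms are either known or forced to vanish.
u has homogeneous Neumann: u'(0) = u'(6) = 0. So [u' v]_0^6 = 0·v(6) − 0·v(0) = 0 for any v; take V = H^1(0, 6).
Weak formulation: find u (satisfying any essential BC) such that ∫_0^6 u'(x) v'(x) dx = ∫_0^6 f v dx for all v ∈ V (homogeneous Neumann, so boundary terms vanish).
Substituting f(x) = -x^2 + x + 9, the right-hand side is ∫_0^6 (-x^2 + x + 9) v dx.
Compatibility check (pure Neumann): taking v ≡ 1 ∈ V gives 0 = ∫_0^6 f dx + (0) − (0), i.e. ∫_0^6 f dx must equal u'(0) − u'(6) = 0. Indeed ∫_0^6 (-x^2 + x + 9) dx = 0, so the data are compatible. The solution is then unique only up to an additive constant (fix it e.g. by requiring ∫_0^6 u dx = 0).


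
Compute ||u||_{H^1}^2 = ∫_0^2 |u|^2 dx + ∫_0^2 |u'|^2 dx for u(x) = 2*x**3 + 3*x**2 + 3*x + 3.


||u||_{H^1}^2 = 48368/35

The H^1 norm (squared) on an interval (0, L) is
  ||u||_{H^1}^2 = ∫_0^L u(x)^2 dx + ∫_0^L u'(x)^2 dx.
Compute u'(x) = 6*x**2 + 6*x + 3.
Then u(x)^2 = 4*x**6 + 12*x**5 + 21*x**4 + 30*x**3 + 27*x**2 + 18*x + 9 and u'(x)^2 = 36*x**4 + 72*x**3 + 72*x**2 + 36*x + 9.
Integrate each monomial from 0 to 2 using ∫_0^2 c·x^n dx = c·2^(n+1)/(n+1):
  ∫_0^2 u(x)^2 dx = ∫_0^2 (4*x^6 + 12*x^5 + 21*x^4 + 30*x^3 + 27*x^2 + 18*x + 9) dx. Term by term:
    ∫_0^2 4*x^6 dx = 512/7;  ∫_0^2 12*x^5 dx = 128;  ∫_0^2 21*x^4 dx = 672/5;
    ∫_0^2 30*x^3 dx = 120;  ∫_0^2 27*x^2 dx = 72;  ∫_0^2 18*x dx = 36;
    ∫_0^2 9 dx = 18.
  Sum: 512/7 + 128 + 672/5 + 120 + 72 + 36 + 18 = 20354/35.
  ∫_0^2 u'(x)^2 dx = ∫_0^2 (36*x^4 + 72*x^3 + 72*x^2 + 36*x + 9) dx. Term by term:
    ∫_0^2 36*x^4 dx = 1152/5;  ∫_0^2 72*x^3 dx = 288;  ∫_0^2 72*x^2 dx = 192;
    ∫_0^2 36*x dx = 72;  ∫_0^2 9 dx = 18.
  Sum: 1152/5 + 288 + 192 + 72 + 18 = 4002/5.
Adding: ||u||_{H^1}^2 = 20354/35 + 4002/5 = 48368/35.


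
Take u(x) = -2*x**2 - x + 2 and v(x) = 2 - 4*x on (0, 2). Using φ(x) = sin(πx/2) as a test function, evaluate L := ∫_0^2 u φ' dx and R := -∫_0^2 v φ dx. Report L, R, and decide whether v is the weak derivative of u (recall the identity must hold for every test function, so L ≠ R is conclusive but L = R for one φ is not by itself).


LHS = 20/π, RHS = 8/π. No, v is not the weak derivative of u.

u(x) = -2*x**2 - x + 2, classical derivative u'(x) = -4*x - 1.
φ(x) = sin(πx/2), so φ'(x) = π*cos(π*x/2)/2.
Note φ(0) = φ(2) = 0, so the boundary term u·φ vanishes.
LHS = ∫_0^2 u(x) φ'(x) dx = ∫_0^2 (-π*x^2*cos(π*x/2) - π*x*cos(π*x/2)/2 + π*cos(π*x/2)) dx. Term by term:
  ∫_0^2 π*cos(π*x/2) dx = 0;  ∫_0^2 -π*x^2*cos(π*x/2) dx = 16/π;  ∫_0^2 -π*x*cos(π*x/2)/2 dx = 4/π.
Sum: 0 + 16/π + 4/π = 20/π.
So LHS = 20/π.
∫_0^2 v(x) φ(x) dx = ∫_0^2 (-4*x*sin(π*x/2) + 2*sin(π*x/2)) dx. Term by term:
  ∫_0^2 2*sin(π*x/2) dx = 8/π;  ∫_0^2 -4*x*sin(π*x/2) dx = -16/π.
Sum: 8/π − 16/π = -8/π.
So RHS = -∫_0^2 v(x) φ(x) dx = 8/π.
LHS − RHS = 12/π ≠ 0, so the identity fails.
(For a valid weak derivative the identity must hold for EVERY test function, in particular this one. The failure shows v is NOT the weak derivative of u.)
Correct weak derivative would be u'(x) = -4*x - 1.


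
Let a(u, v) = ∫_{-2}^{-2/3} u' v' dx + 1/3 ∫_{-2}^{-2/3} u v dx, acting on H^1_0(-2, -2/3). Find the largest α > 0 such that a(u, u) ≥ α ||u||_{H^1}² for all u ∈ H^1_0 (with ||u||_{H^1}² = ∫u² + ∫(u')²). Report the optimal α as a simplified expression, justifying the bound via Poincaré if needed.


α = (16 + 27*π^2)/(3*(16 + 9*π^2))

Coercivity of a(·,·) on H^1_0(-2, -2/3) means a(u, u) ≥ α ||u||_{H^1}² for every u ∈ H^1_0.
The interval has length L = 4/3, and Poincaré/coercivity depend only on L. Here a(u, u) = ∫(u')² + (1/3)·∫u².
Here 0 < c = 1/3 < 1. The condition a(u,u) ≥ α||u||_{H^1}² reads (1−α)∫(u')² ≥ (α−c)∫u². Any admissible α is ≤ 1 (rapidly oscillating u have ∫u²/∫(u')² → 0), and α = 1 would force 0 ≥ (1−c)∫u², impossible since c < 1; so 1−α > 0. By the sharp Poincaré inequality on H^1_0 of an interval of length L, ∫(u')² ≥ (π/L)²∫u² with equality for the first sine mode sin(π(x−x₀)/L) (x₀ the left endpoint), so the inequality holds for all u iff (1−α)(π/L)² ≥ α − c, i.e. α ≤ ((π/L)² + c)/((π/L)² + 1) = (1 + c(L/π)²)/(1 + (L/π)²). With (π/L)² = 9*π^2/16 and c = 1/3, the largest admissible constant is α = ((π/L)² + c)/((π/L)² + 1).
Simplifying, α = (16 + 27*π^2)/(3*(16 + 9*π^2)).


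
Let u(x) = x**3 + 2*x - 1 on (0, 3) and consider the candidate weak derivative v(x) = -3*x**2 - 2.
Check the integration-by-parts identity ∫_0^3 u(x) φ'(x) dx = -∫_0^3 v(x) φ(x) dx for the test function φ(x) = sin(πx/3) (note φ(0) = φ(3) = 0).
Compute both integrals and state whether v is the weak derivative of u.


LHS = -93/π + 324/π^3, RHS = -324/π^3 + 93/π. No, v is not the weak derivative of u.

u(x) = x**3 + 2*x - 1, classical derivative u'(x) = 3*x**2 + 2.
φ(x) = sin(πx/3), so φ'(x) = π*cos(π*x/3)/3.
Note φ(0) = φ(3) = 0, so the boundary term u·φ vanishes.
LHS = ∫_0^3 u(x) φ'(x) dx = ∫_0^3 (π*x^3*cos(π*x/3)/3 + 2*π*x*cos(π*x/3)/3 - π*cos(π*x/3)/3) dx. Term by term:
  ∫_0^3 -π*cos(π*x/3)/3 dx = 0;  ∫_0^3 π*x^3*cos(π*x/3)/3 dx = -81/π + 324/π^3;  ∫_0^3 2*π*x*cos(π*x/3)/3 dx = -12/π.
Sum: 0 + -81/π + 324/π^3 − 12/π = -93/π + 324/π^3.
So LHS = -93/π + 324/π^3.
∫_0^3 v(x) φ(x) dx = ∫_0^3 (-3*x^2*sin(π*x/3) - 2*sin(π*x/3)) dx. Term by term:
  ∫_0^3 -2*sin(π*x/3) dx = -12/π;  ∫_0^3 -3*x^2*sin(π*x/3) dx = -81/π + 324/π^3.
Sum: -12/π + -81/π + 324/π^3 = -93/π + 324/π^3.
So RHS = -∫_0^3 v(x) φ(x) dx = -324/π^3 + 93/π.
LHS − RHS = -186/π + 648/π^3 ≠ 0, so the identity fails.
(For a valid weak derivative the identity must hold for EVERY test function, in particular this one. The failure shows v is NOT the weak derivative of u.)
Correct weak derivative would be u'(x) = 3*x**2 + 2.


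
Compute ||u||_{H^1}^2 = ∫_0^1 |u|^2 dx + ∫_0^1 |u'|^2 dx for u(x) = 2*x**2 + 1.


||u||_{H^1}^2 = 127/15

The H^1 norm (squared) on an interval (0, L) is
  ||u||_{H^1}^2 = ∫_0^L u(x)^2 dx + ∫_0^L u'(x)^2 dx.
Compute u'(x) = 4*x.
Then u(x)^2 = 4*x**4 + 4*x**2 + 1 and u'(x)^2 = 16*x**2.
Integrate each monomial from 0 to 1 using ∫_0^1 c·x^n dx = c·1^(n+1)/(n+1):
  ∫_0^1 u(x)^2 dx = ∫_0^1 (4*x^4 + 4*x^2 + 1) dx. Term by term:
    ∫_0^1 4*x^4 dx = 4/5;  ∫_0^1 4*x^2 dx = 4/3;  ∫_0^1 1 dx = 1.
  Sum: 4/5 + 4/3 + 1 = 47/15.
  ∫_0^1 u'(x)^2 dx = ∫_0^1 (16*x^2) dx. Term by term:
    ∫_0^1 16*x^2 dx = 16/3.
Adding: ||u||_{H^1}^2 = 47/15 + 16/3 = 127/15.


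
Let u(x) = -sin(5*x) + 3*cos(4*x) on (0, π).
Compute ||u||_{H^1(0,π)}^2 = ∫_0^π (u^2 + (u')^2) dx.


||u||_{H^1(0,π)}^2 = -340/3 + 179*π/2

u'(x) = -12*sin(4*x) - 5*cos(5*x).
Expand u² and (u')² and integrate term by term on (0, π), using: for integers n ≥ 1, ∫_0^π sin²(nx) dx = ∫_0^π cos²(nx) dx = π/2; for n ≠ n', ∫_0^π sin(nx)sin(n'x) dx = ∫_0^π cos(nx)cos(n'x) dx = 0; and by product-to-sum, ∫_0^π sin(nx)cos(n'x) dx = ½∫_0^π [sin((n+n')x) + sin((n−n')x)] dx, which is 0 when n+n' is even and 2n/(n²−n'²) when n+n' is odd (it need not vanish on (0, π)).
  u² squared terms: (-1)²·∫sin(5x)² dx = 1·π/2 = π/2;  (3)²·∫cos(4x)² dx = 9·π/2 = 9*π/2.
  u² cross terms: 2·(-1)·(3)·∫sin(5x)·cos(4x) dx = -6·(10/9) = -20/3.
  So ∫_0^π u² dx = π/2 + 9*π/2 − 20/3 = -20/3 + 5*π.
  (u')² squared terms: (-12)²·∫sin(4x)² dx = 144·π/2 = 72*π;  (-5)²·∫cos(5x)² dx = 25·π/2 = 25*π/2.
  (u')² cross terms: 2·(-12)·(-5)·∫sin(4x)·cos(5x) dx = 120·(-8/9) = -320/3.
  So ∫_0^π (u')² dx = 72*π + 25*π/2 − 320/3 = -320/3 + 169*π/2.
||u||_{H^1}^2 = (-20/3 + 5*π) + (-320/3 + 169*π/2) = -340/3 + 179*π/2.


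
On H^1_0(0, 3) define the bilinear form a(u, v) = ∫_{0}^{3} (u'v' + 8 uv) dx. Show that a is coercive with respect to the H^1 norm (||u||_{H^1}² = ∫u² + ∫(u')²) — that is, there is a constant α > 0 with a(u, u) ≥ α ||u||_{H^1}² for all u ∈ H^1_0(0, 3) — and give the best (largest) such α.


α = 1

Coercivity of a(·,·) on H^1_0(0, 3) means a(u, u) ≥ α ||u||_{H^1}² for every u ∈ H^1_0.
The interval has length L = 3, and Poincaré/coercivity depend only on L. Here a(u, u) = ∫(u')² + (8)·∫u².
Here c = 8 ≥ 1, so a(u,u) = ∫(u')² + c∫u² ≥ ∫(u')² + ∫u² = ||u||_{H^1}², i.e. α = 1 works. No larger α is possible: a(u,u) ≥ α||u||_{H^1}² means (1−α)∫(u')² ≥ (α−c)∫u², and for the modes u_n = sin(nπ(x−x₀)/L) (x₀ the left endpoint) one has ∫u_n²/∫(u_n')² = (L/(nπ))² → 0, so a(u_n,u_n)/||u_n||_{H^1}² → 1. Hence the optimal constant is α = 1.
Therefore α = 1.


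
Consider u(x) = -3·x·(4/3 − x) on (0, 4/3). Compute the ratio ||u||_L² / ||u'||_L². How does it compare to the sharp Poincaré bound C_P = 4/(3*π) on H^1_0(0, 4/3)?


||u||_L² / ||u'||_L² = 2*sqrt(10)/15 < C_P = 4/(3*π).

u(x) = -3·x·(4/3 − x), so u'(x) = 6*x - 4.
u(x) = -3·x·(4/3 − x) vanishes at x = 0 and x = 4/3, so u ∈ H^1_0(0, 4/3). Differentiate via the product rule and integrate the resulting polynomials term by term.
  ∫_0^4/3 u² dx = ∫_0^4/3 (9*x^4 - 24*x^3 + 16*x^2) dx. Term by term:
    ∫_0^4/3 9*x^4 dx = 1024/135;  ∫_0^4/3 -24*x^3 dx = -512/27;  ∫_0^4/3 16*x^2 dx = 1024/81.
  Sum: 1024/135 − 512/27 + 1024/81 = 512/405.
  ∫_0^4/3 (u')² dx = ∫_0^4/3 (36*x^2 - 48*x + 16) dx. Term by term:
    ∫_0^4/3 36*x^2 dx = 256/9;  ∫_0^4/3 -48*x dx = -128/3;  ∫_0^4/3 16 dx = 64/3.
  Sum: 256/9 − 128/3 + 64/3 = 64/9.
∫_0^4/3 u² dx = 512/405, so ||u||_L² = 16*sqrt(10)/45.
∫_0^4/3 (u')² dx = 64/9, so ||u'||_L² = 8/3.
Ratio ||u||_L² / ||u'||_L² = 2*sqrt(10)/15.
Sharp Poincaré constant on H^1_0(0, 4/3) is C_P = L/π = 4/(3*π), achieved by sin(3*π/4·x).
A polynomial bump cannot attain the sharp Poincaré constant (only the first sine eigenfunction does), so the ratio is strictly less than C_P, consistent with ||u||_L² ≤ C_P ||u'||_L².


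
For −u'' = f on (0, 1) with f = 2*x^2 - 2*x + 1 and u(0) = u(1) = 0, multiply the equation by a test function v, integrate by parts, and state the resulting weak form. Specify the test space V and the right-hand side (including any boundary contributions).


V = H^1_0(0, 1) (so v(0) = v(1) = 0); weak form: ∫_0^1 u'v' dx = ∫_0^1 (2*x^2 - 2*x + 1) v dx for all v ∈ V.

Multiply both sides by a test function v and integrate from 0 to 1:
  ∫_0^1 −u''(x) v(x) dx = ∫_0^1 f(x) v(x) dx.
Integrate the LHS by parts once:
  ∫_0^1 −u'' v dx = −[u'(x) v(x)]_0^1 + ∫_0^1 u'(x) v'(x) dx.
Thus ∫_0^1 u'(x) v'(x) dx = ∫_0^1 f(x) v(x) dx + [u'(x) v(x)]_0^1.
Choose V so that boundary terms are either known or forced to vanish.
u is Dirichlet: u(0) = u(1) = 0. Let V = H^1_0(0, 1); then v(0) = v(1) = 0, and [u' v]_0^1 = 0.
Weak formulation: find u (satisfying any essential BC) such that ∫_0^1 u'(x) v'(x) dx = ∫_0^1 f v dx for all v ∈ V.
Substituting f(x) = 2*x^2 - 2*x + 1, the right-hand side is ∫_0^1 (2*x^2 - 2*x + 1) v dx.


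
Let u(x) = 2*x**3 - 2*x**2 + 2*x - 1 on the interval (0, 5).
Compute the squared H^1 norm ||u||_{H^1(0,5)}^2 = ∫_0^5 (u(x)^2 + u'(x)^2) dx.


||u||_{H^1}^2 = 970400/21

The H^1 norm (squared) on an interval (0, L) is
  ||u||_{H^1}^2 = ∫_0^L u(x)^2 dx + ∫_0^L u'(x)^2 dx.
Compute u'(x) = 6*x**2 - 4*x + 2.
Then u(x)^2 = 4*x**6 - 8*x**5 + 12*x**4 - 12*x**3 + 8*x**2 - 4*x + 1 and u'(x)^2 = 36*x**4 - 48*x**3 + 40*x**2 - 16*x + 4.
Integrate each monomial from 0 to 5 using ∫_0^5 c·x^n dx = c·5^(n+1)/(n+1):
  ∫_0^5 u(x)^2 dx = ∫_0^5 (4*x^6 - 8*x^5 + 12*x^4 - 12*x^3 + 8*x^2 - 4*x + 1) dx. Term by term:
    ∫_0^5 4*x^6 dx = 312500/7;  ∫_0^5 -8*x^5 dx = -62500/3;  ∫_0^5 12*x^4 dx = 7500;
    ∫_0^5 -12*x^3 dx = -1875;  ∫_0^5 8*x^2 dx = 1000/3;  ∫_0^5 -4*x dx = -50;
    ∫_0^5 1 dx = 5.
  Sum: 312500/7 − 62500/3 + 7500 − 1875 + 1000/3 − 50 + 5 = 208060/7.
  ∫_0^5 u'(x)^2 dx = ∫_0^5 (36*x^4 - 48*x^3 + 40*x^2 - 16*x + 4) dx. Term by term:
    ∫_0^5 36*x^4 dx = 22500;  ∫_0^5 -48*x^3 dx = -7500;  ∫_0^5 40*x^2 dx = 5000/3;
    ∫_0^5 -16*x dx = -200;  ∫_0^5 4 dx = 20.
  Sum: 22500 − 7500 + 5000/3 − 200 + 20 = 49460/3.
Adding: ||u||_{H^1}^2 = 208060/7 + 49460/3 = 970400/21.


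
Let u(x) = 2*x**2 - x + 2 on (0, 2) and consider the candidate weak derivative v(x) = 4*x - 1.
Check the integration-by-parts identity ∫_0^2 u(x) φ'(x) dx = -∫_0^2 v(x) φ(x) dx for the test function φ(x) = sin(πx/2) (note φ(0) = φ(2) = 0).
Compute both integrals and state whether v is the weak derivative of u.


LHS = -12/π, RHS = -12/π. Yes, v = u' weakly.

u(x) = 2*x**2 - x + 2, classical derivative u'(x) = 4*x - 1.
φ(x) = sin(πx/2), so φ'(x) = π*cos(π*x/2)/2.
Note φ(0) = φ(2) = 0, so the boundary term u·φ vanishes.
LHS = ∫_0^2 u(x) φ'(x) dx = ∫_0^2 (π*x^2*cos(π*x/2) - π*x*cos(π*x/2)/2 + π*cos(π*x/2)) dx. Term by term:
  ∫_0^2 π*cos(π*x/2) dx = 0;  ∫_0^2 π*x^2*cos(π*x/2) dx = -16/π;  ∫_0^2 -π*x*cos(π*x/2)/2 dx = 4/π.
Sum: 0 − 16/π + 4/π = -12/π.
So LHS = -12/π.
∫_0^2 v(x) φ(x) dx = ∫_0^2 (4*x*sin(π*x/2) - sin(π*x/2)) dx. Term by term:
  ∫_0^2 -sin(π*x/2) dx = -4/π;  ∫_0^2 4*x*sin(π*x/2) dx = 16/π.
Sum: -4/π + 16/π = 12/π.
So RHS = -∫_0^2 v(x) φ(x) dx = -12/π.
LHS = RHS, so the identity holds for this test φ.
Moreover u is smooth here and v(x) = u'(x) = 4*x - 1 pointwise, so the identity holds for every test function. Hence v is the weak derivative of u.


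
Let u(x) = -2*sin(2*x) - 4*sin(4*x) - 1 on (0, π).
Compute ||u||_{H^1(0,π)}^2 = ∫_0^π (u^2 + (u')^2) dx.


||u||_{H^1(0,π)}^2 = 147*π

u'(x) = -4*cos(2*x) - 16*cos(4*x).
Expand u² and (u')² and integrate term by term on (0, π), using: for integers n ≥ 1, ∫_0^π sin²(nx) dx = ∫_0^π cos²(nx) dx = π/2; for n ≠ n', ∫_0^π sin(nx)sin(n'x) dx = ∫_0^π cos(nx)cos(n'x) dx = 0; and by product-to-sum, ∫_0^π sin(nx)cos(n'x) dx = ½∫_0^π [sin((n+n')x) + sin((n−n')x)] dx, which is 0 when n+n' is even and 2n/(n²−n'²) when n+n' is odd (it need not vanish on (0, π)). For the constant mode: ∫_0^π 1 dx = π, ∫_0^π cos(nx) dx = 0, ∫_0^π sin(nx) dx = (1−(−1)^n)/n.
  u² squared terms: (-1)²·∫1 dx = 1·π = π;  (-4)²·∫sin(4x)² dx = 16·π/2 = 8*π;  (-2)²·∫sin(2x)² dx = 4·π/2 = 2*π.
  u² cross terms: 2·(-1)·(-4)·∫1·sin(4x) dx = 8·(0) = 0;  2·(-1)·(-2)·∫1·sin(2x) dx = 4·(0) = 0;  2·(-4)·(-2)·∫sin(4x)·sin(2x) dx = 16·(0) = 0.
  So ∫_0^π u² dx = π + 8*π + 2*π + 0 + 0 + 0 = 11*π.
  (u')² squared terms: (-16)²·∫cos(4x)² dx = 256·π/2 = 128*π;  (-4)²·∫cos(2x)² dx = 16·π/2 = 8*π.
  (u')² cross terms: 2·(-16)·(-4)·∫cos(4x)·cos(2x) dx = 128·(0) = 0.
  So ∫_0^π (u')² dx = 128*π + 8*π + 0 = 136*π.
||u||_{H^1}^2 = (11*π) + (136*π) = 147*π.


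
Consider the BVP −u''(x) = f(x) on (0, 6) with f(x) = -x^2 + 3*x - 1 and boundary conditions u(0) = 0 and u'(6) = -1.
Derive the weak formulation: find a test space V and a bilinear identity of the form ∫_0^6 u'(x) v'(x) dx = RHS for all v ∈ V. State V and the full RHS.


V = {v ∈ H^1(0, 6) : v(0) = 0} (test functions vanish at x = 0 where u is specified); weak form: ∫_0^6 u'v' dx = ∫_0^6 (-x^2 + 3*x - 1) v dx − v(6) for all v ∈ V.

Multiply both sides by a test function v and integrate from 0 to 6:
  ∫_0^6 −u''(x) v(x) dx = ∫_0^6 f(x) v(x) dx.
Integrate the LHS by parts once:
  ∫_0^6 −u'' v dx = −[u'(x) v(x)]_0^6 + ∫_0^6 u'(x) v'(x) dx.
Thus ∫_0^6 u'(x) v'(x) dx = ∫_0^6 f(x) v(x) dx + [u'(x) v(x)]_0^6.
Choose V so that boundary terms are either known or forced to vanish.
Mixed BC: u(0) = 0 (Dirichlet) and u'(6) = -1 (Neumann). Define V = {v ∈ H^1(0, 6) : v(0) = 0}. Then [u' v]_0^6 = u'(6)·v(6) − u'(0)·0 = − v(6).
Weak formulation: find u (satisfying any essential BC) such that ∫_0^6 u'(x) v'(x) dx = ∫_0^6 f v dx − v(6) for all v ∈ V (Dirichlet at 0 absorbed into V; Neumann datum at x = 6 contributes the boundary term).
Substituting f(x) = -x^2 + 3*x - 1, the right-hand side is ∫_0^6 (-x^2 + 3*x - 1) v dx − v(6).


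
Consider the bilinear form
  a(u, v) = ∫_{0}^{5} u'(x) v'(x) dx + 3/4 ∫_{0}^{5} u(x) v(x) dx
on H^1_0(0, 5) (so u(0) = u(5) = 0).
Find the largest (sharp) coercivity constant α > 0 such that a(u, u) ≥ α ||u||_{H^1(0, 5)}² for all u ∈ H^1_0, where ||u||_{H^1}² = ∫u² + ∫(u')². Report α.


α = (π^2 + 75/4)/(π^2 + 25)

Coercivity of a(·,·) on H^1_0(0, 5) means a(u, u) ≥ α ||u||_{H^1}² for every u ∈ H^1_0.
The interval has length L = 5, and Poincaré/coercivity depend only on L. Here a(u, u) = ∫(u')² + (3/4)·∫u².
Here 0 < c = 3/4 < 1. The condition a(u,u) ≥ α||u||_{H^1}² reads (1−α)∫(u')² ≥ (α−c)∫u². Any admissible α is ≤ 1 (rapidly oscillating u have ∫u²/∫(u')² → 0), and α = 1 would force 0 ≥ (1−c)∫u², impossible since c < 1; so 1−α > 0. By the sharp Poincaré inequality on H^1_0 of an interval of length L, ∫(u')² ≥ (π/L)²∫u² with equality for the first sine mode sin(π(x−x₀)/L) (x₀ the left endpoint), so the inequality holds for all u iff (1−α)(π/L)² ≥ α − c, i.e. α ≤ ((π/L)² + c)/((π/L)² + 1) = (1 + c(L/π)²)/(1 + (L/π)²). With (π/L)² = π^2/25 and c = 3/4, the largest admissible constant is α = ((π/L)² + c)/((π/L)² + 1).
Simplifying, α = (π^2 + 75/4)/(π^2 + 25).


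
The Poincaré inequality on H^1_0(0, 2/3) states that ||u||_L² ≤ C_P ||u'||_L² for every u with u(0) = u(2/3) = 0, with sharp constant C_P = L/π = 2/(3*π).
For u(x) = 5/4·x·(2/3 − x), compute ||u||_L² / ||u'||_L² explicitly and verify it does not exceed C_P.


||u||_L² / ||u'||_L² = sqrt(10)/15 < C_P = 2/(3*π).

u(x) = 5/4·x·(2/3 − x), so u'(x) = 5/6 - 5*x/2.
u(x) = 5/4·x·(2/3 − x) vanishes at x = 0 and x = 2/3, so u ∈ H^1_0(0, 2/3). Differentiate via the product rule and integrate the resulting polynomials term by term.
  ∫_0^2/3 u² dx = ∫_0^2/3 (25*x^4/16 - 25*x^3/12 + 25*x^2/36) dx. Term by term:
    ∫_0^2/3 25*x^4/16 dx = 10/243;  ∫_0^2/3 -25*x^3/12 dx = -25/243;  ∫_0^2/3 25*x^2/36 dx = 50/729.
  Sum: 10/243 − 25/243 + 50/729 = 5/729.
  ∫_0^2/3 (u')² dx = ∫_0^2/3 (25*x^2/4 - 25*x/6 + 25/36) dx. Term by term:
    ∫_0^2/3 25*x^2/4 dx = 50/81;  ∫_0^2/3 -25*x/6 dx = -25/27;  ∫_0^2/3 25/36 dx = 25/54.
  Sum: 50/81 − 25/27 + 25/54 = 25/162.
∫_0^2/3 u² dx = 5/729, so ||u||_L² = sqrt(5)/27.
∫_0^2/3 (u')² dx = 25/162, so ||u'||_L² = 5*sqrt(2)/18.
Ratio ||u||_L² / ||u'||_L² = sqrt(10)/15.
Sharp Poincaré constant on H^1_0(0, 2/3) is C_P = L/π = 2/(3*π), achieved by sin(3*π/2·x).
A polynomial bump cannot attain the sharp Poincaré constant (only the first sine eigenfunction does), so the ratio is strictly less than C_P, consistent with ||u||_L² ≤ C_P ||u'||_L².


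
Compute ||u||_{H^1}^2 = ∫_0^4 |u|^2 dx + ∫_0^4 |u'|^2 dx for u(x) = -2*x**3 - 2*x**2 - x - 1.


||u||_{H^1}^2 = 2962136/105

The H^1 norm (squared) on an interval (0, L) is
  ||u||_{H^1}^2 = ∫_0^L u(x)^2 dx + ∫_0^L u'(x)^2 dx.
Compute u'(x) = -6*x**2 - 4*x - 1.
Then u(x)^2 = 4*x**6 + 8*x**5 + 8*x**4 + 8*x**3 + 5*x**2 + 2*x + 1 and u'(x)^2 = 36*x**4 + 48*x**3 + 28*x**2 + 8*x + 1.
Integrate each monomial from 0 to 4 using ∫_0^4 c·x^n dx = c·4^(n+1)/(n+1):
  ∫_0^4 u(x)^2 dx = ∫_0^4 (4*x^6 + 8*x^5 + 8*x^4 + 8*x^3 + 5*x^2 + 2*x + 1) dx. Term by term:
    ∫_0^4 4*x^6 dx = 65536/7;  ∫_0^4 8*x^5 dx = 16384/3;  ∫_0^4 8*x^4 dx = 8192/5;
    ∫_0^4 8*x^3 dx = 512;  ∫_0^4 5*x^2 dx = 320/3;  ∫_0^4 2*x dx = 16;
    ∫_0^4 1 dx = 4.
  Sum: 65536/7 + 16384/3 + 8192/5 + 512 + 320/3 + 16 + 4 = 598524/35.
  ∫_0^4 u'(x)^2 dx = ∫_0^4 (36*x^4 + 48*x^3 + 28*x^2 + 8*x + 1) dx. Term by term:
    ∫_0^4 36*x^4 dx = 36864/5;  ∫_0^4 48*x^3 dx = 3072;  ∫_0^4 28*x^2 dx = 1792/3;
    ∫_0^4 8*x dx = 64;  ∫_0^4 1 dx = 4.
  Sum: 36864/5 + 3072 + 1792/3 + 64 + 4 = 166652/15.
Adding: ||u||_{H^1}^2 = 598524/35 + 166652/15 = 2962136/105.


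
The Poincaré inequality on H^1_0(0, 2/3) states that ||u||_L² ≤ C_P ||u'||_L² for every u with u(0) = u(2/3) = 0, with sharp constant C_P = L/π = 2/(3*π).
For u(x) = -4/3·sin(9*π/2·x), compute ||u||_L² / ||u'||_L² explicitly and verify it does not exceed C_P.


||u||_L² / ||u'||_L² = 2/(9*π) < C_P = 2/(3*π).

u(x) = -4/3·sin(9*π/2·x), so u'(x) = -6*π*cos(9*π*x/2).
Writing u(x) = A·sin(kπx/L) with A = -4/3 and k = 3, use ∫_0^L sin²(kπx/L) dx = L/2 and ∫_0^L cos²(kπx/L) dx = L/2.
u² = 16/9·sin²(9*π/2·x) and (u')² = 36*π^2·cos²(9*π/2·x), and each of sin², cos² integrates to L/2 = 1/3 over (0, 2/3).
∫_0^2/3 u² dx = 16/27, so ||u||_L² = 4*sqrt(3)/9.
∫_0^2/3 (u')² dx = 12*π^2, so ||u'||_L² = 2*sqrt(3)*π.
Ratio ||u||_L² / ||u'||_L² = 2/(9*π).
Sharp Poincaré constant on H^1_0(0, 2/3) is C_P = L/π = 2/(3*π), achieved by sin(3*π/2·x).
This is the k = 3 harmonic; the ratio L/(kπ) is strictly less than C_P = L/π, consistent with the sharp inequality ||u||_L² ≤ C_P ||u'||_L².


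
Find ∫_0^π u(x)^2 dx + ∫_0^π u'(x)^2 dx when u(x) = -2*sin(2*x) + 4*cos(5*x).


||u||_{H^1(0,π)}^2 = 1664/21 + 218*π

u'(x) = -20*sin(5*x) - 4*cos(2*x).
Expand u² and (u')² and integrate term by term on (0, π), using: for integers n ≥ 1, ∫_0^π sin²(nx) dx = ∫_0^π cos²(nx) dx = π/2; for n ≠ n', ∫_0^π sin(nx)sin(n'x) dx = ∫_0^π cos(nx)cos(n'x) dx = 0; and by product-to-sum, ∫_0^π sin(nx)cos(n'x) dx = ½∫_0^π [sin((n+n')x) + sin((n−n')x)] dx, which is 0 when n+n' is even and 2n/(n²−n'²) when n+n' is odd (it need not vanish on (0, π)).
  u² squared terms: (-2)²·∫sin(2x)² dx = 4·π/2 = 2*π;  (4)²·∫cos(5x)² dx = 16·π/2 = 8*π.
  u² cross terms: 2·(-2)·(4)·∫sin(2x)·cos(5x) dx = -16·(-4/21) = 64/21.
  So ∫_0^π u² dx = 2*π + 8*π + 64/21 = 64/21 + 10*π.
  (u')² squared terms: (-20)²·∫sin(5x)² dx = 400·π/2 = 200*π;  (-4)²·∫cos(2x)² dx = 16·π/2 = 8*π.
  (u')² cross terms: 2·(-20)·(-4)·∫sin(5x)·cos(2x) dx = 160·(10/21) = 1600/21.
  So ∫_0^π (u')² dx = 200*π + 8*π + 1600/21 = 1600/21 + 208*π.
||u||_{H^1}^2 = (64/21 + 10*π) + (1600/21 + 208*π) = 1664/21 + 218*π.


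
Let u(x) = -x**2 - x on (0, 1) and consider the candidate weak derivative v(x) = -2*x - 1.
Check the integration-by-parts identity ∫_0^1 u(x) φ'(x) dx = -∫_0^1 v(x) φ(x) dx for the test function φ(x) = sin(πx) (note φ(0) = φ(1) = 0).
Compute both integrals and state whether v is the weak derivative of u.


LHS = 4/π, RHS = 4/π. Yes, v = u' weakly.

u(x) = -x**2 - x, classical derivative u'(x) = -2*x - 1.
φ(x) = sin(πx), so φ'(x) = π*cos(π*x).
Note φ(0) = φ(1) = 0, so the boundary term u·φ vanishes.
LHS = ∫_0^1 u(x) φ'(x) dx = ∫_0^1 (-π*x^2*cos(π*x) - π*x*cos(π*x)) dx. Term by term:
  ∫_0^1 -π*x*cos(π*x) dx = 2/π;  ∫_0^1 -π*x^2*cos(π*x) dx = 2/π.
Sum: 2/π + 2/π = 4/π.
So LHS = 4/π.
∫_0^1 v(x) φ(x) dx = ∫_0^1 (-2*x*sin(π*x) - sin(π*x)) dx. Term by term:
  ∫_0^1 -sin(π*x) dx = -2/π;  ∫_0^1 -2*x*sin(π*x) dx = -2/π.
Sum: -2/π − 2/π = -4/π.
So RHS = -∫_0^1 v(x) φ(x) dx = 4/π.
LHS = RHS, so the identity holds for this test φ.
Moreover u is smooth here and v(x) = u'(x) = -2*x - 1 pointwise, so the identity holds for every test function. Hence v is the weak derivative of u.


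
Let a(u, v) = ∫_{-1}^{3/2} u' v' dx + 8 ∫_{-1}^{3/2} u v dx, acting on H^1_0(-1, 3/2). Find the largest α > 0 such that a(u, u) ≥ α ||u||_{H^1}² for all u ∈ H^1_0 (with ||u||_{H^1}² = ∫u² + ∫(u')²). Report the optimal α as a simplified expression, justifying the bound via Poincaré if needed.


α = 1

Coercivity of a(·,·) on H^1_0(-1, 3/2) means a(u, u) ≥ α ||u||_{H^1}² for every u ∈ H^1_0.
The interval has length L = 5/2, and Poincaré/coercivity depend only on L. Here a(u, u) = ∫(u')² + (8)·∫u².
Here c = 8 ≥ 1, so a(u,u) = ∫(u')² + c∫u² ≥ ∫(u')² + ∫u² = ||u||_{H^1}², i.e. α = 1 works. No larger α is possible: a(u,u) ≥ α||u||_{H^1}² means (1−α)∫(u')² ≥ (α−c)∫u², and for the modes u_n = sin(nπ(x−x₀)/L) (x₀ the left endpoint) one has ∫u_n²/∫(u_n')² = (L/(nπ))² → 0, so a(u_n,u_n)/||u_n||_{H^1}² → 1. Hence the optimal constant is α = 1.
Therefore α = 1.


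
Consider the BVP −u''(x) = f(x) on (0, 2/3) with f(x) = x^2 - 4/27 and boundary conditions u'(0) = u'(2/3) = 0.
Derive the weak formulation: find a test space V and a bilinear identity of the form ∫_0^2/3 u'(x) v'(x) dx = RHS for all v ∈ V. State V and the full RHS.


V = H^1(0, 2/3) (no boundary constraint on v; u is determined up to an additive constant); weak form: ∫_0^2/3 u'v' dx = ∫_0^2/3 (x^2 - 4/27) v dx for all v ∈ V.

Multiply both sides by a test function v and integrate from 0 to 2/3:
  ∫_0^2/3 −u''(x) v(x) dx = ∫_0^2/3 f(x) v(x) dx.
Integrate the LHS by parts once:
  ∫_0^2/3 −u'' v dx = −[u'(x) v(x)]_0^2/3 + ∫_0^2/3 u'(x) v'(x) dx.
Thus ∫_0^2/3 u'(x) v'(x) dx = ∫_0^2/3 f(x) v(x) dx + [u'(x) v(x)]_0^2/3.
Choose V so that boundary terms are either known or forced to vanish.
u has homogeneous Neumann: u'(0) = u'(2/3) = 0. So [u' v]_0^2/3 = 0·v(2/3) − 0·v(0) = 0 for any v; take V = H^1(0, 2/3).
Weak formulation: find u (satisfying any essential BC) such that ∫_0^2/3 u'(x) v'(x) dx = ∫_0^2/3 f v dx for all v ∈ V (homogeneous Neumann, so boundary terms vanish).
Substituting f(x) = x^2 - 4/27, the right-hand side is ∫_0^2/3 (x^2 - 4/27) v dx.
Compatibility check (pure Neumann): taking v ≡ 1 ∈ V gives 0 = ∫_0^2/3 f dx + (0) − (0), i.e. ∫_0^2/3 f dx must equal u'(0) − u'(2/3) = 0. Indeed ∫_0^2/3 (x^2 - 4/27) dx = 0, so the data are compatible. The solution is then unique only up to an additive constant (fix it e.g. by requiring ∫_0^2/3 u dx = 0).


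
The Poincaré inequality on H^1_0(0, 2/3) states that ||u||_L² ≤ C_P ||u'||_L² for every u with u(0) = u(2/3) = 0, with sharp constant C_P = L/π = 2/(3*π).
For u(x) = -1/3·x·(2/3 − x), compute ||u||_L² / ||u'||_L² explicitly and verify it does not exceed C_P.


||u||_L² / ||u'||_L² = sqrt(10)/15 < C_P = 2/(3*π).

u(x) = -1/3·x·(2/3 − x), so u'(x) = 2*x/3 - 2/9.
u(x) = -1/3·x·(2/3 − x) vanishes at x = 0 and x = 2/3, so u ∈ H^1_0(0, 2/3). Differentiate via the product rule and integrate the resulting polynomials term by term.
  ∫_0^2/3 u² dx = ∫_0^2/3 (x^4/9 - 4*x^3/27 + 4*x^2/81) dx. Term by term:
    ∫_0^2/3 x^4/9 dx = 32/10935;  ∫_0^2/3 -4*x^3/27 dx = -16/2187;  ∫_0^2/3 4*x^2/81 dx = 32/6561.
  Sum: 32/10935 − 16/2187 + 32/6561 = 16/32805.
  ∫_0^2/3 (u')² dx = ∫_0^2/3 (4*x^2/9 - 8*x/27 + 4/81) dx. Term by term:
    ∫_0^2/3 4*x^2/9 dx = 32/729;  ∫_0^2/3 -8*x/27 dx = -16/243;  ∫_0^2/3 4/81 dx = 8/243.
  Sum: 32/729 − 16/243 + 8/243 = 8/729.
∫_0^2/3 u² dx = 16/32805, so ||u||_L² = 4*sqrt(5)/405.
∫_0^2/3 (u')² dx = 8/729, so ||u'||_L² = 2*sqrt(2)/27.
Ratio ||u||_L² / ||u'||_L² = sqrt(10)/15.
Sharp Poincaré constant on H^1_0(0, 2/3) is C_P = L/π = 2/(3*π), achieved by sin(3*π/2·x).
A polynomial bump cannot attain the sharp Poincaré constant (only the first sine eigenfunction does), so the ratio is strictly less than C_P, consistent with ||u||_L² ≤ C_P ||u'||_L².


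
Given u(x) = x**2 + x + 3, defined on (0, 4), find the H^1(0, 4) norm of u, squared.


||u||_{H^1}^2 = 10312/15

The H^1 norm (squared) on an interval (0, L) is
  ||u||_{H^1}^2 = ∫_0^L u(x)^2 dx + ∫_0^L u'(x)^2 dx.
Compute u'(x) = 2*x + 1.
Then u(x)^2 = x**4 + 2*x**3 + 7*x**2 + 6*x + 9 and u'(x)^2 = 4*x**2 + 4*x + 1.
Integrate each monomial from 0 to 4 using ∫_0^4 c·x^n dx = c·4^(n+1)/(n+1):
  ∫_0^4 u(x)^2 dx = ∫_0^4 (x^4 + 2*x^3 + 7*x^2 + 6*x + 9) dx. Term by term:
    ∫_0^4 x^4 dx = 1024/5;  ∫_0^4 2*x^3 dx = 128;  ∫_0^4 7*x^2 dx = 448/3;
    ∫_0^4 6*x dx = 48;  ∫_0^4 9 dx = 36.
  Sum: 1024/5 + 128 + 448/3 + 48 + 36 = 8492/15.
  ∫_0^4 u'(x)^2 dx = ∫_0^4 (4*x^2 + 4*x + 1) dx. Term by term:
    ∫_0^4 4*x^2 dx = 256/3;  ∫_0^4 4*x dx = 32;  ∫_0^4 1 dx = 4.
  Sum: 256/3 + 32 + 4 = 364/3.
Adding: ||u||_{H^1}^2 = 8492/15 + 364/3 = 10312/15.


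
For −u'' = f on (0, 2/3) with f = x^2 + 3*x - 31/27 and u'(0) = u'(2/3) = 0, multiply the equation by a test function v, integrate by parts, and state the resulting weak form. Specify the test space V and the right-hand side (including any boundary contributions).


V = H^1(0, 2/3) (no boundary constraint on v; u is determined up to an additive constant); weak form: ∫_0^2/3 u'v' dx = ∫_0^2/3 (x^2 + 3*x - 31/27) v dx for all v ∈ V.

Multiply both sides by a test function v and integrate from 0 to 2/3:
  ∫_0^2/3 −u''(x) v(x) dx = ∫_0^2/3 f(x) v(x) dx.
Integrate the LHS by parts once:
  ∫_0^2/3 −u'' v dx = −[u'(x) v(x)]_0^2/3 + ∫_0^2/3 u'(x) v'(x) dx.
Thus ∫_0^2/3 u'(x) v'(x) dx = ∫_0^2/3 f(x) v(x) dx + [u'(x) v(x)]_0^2/3.
Choose V so that boundary terms are either known or forced to vanish.
u has homogeneous Neumann: u'(0) = u'(2/3) = 0. So [u' v]_0^2/3 = 0·v(2/3) − 0·v(0) = 0 for any v; take V = H^1(0, 2/3).
Weak formulation: find u (satisfying any essential BC) such that ∫_0^2/3 u'(x) v'(x) dx = ∫_0^2/3 f v dx for all v ∈ V (homogeneous Neumann, so boundary terms vanish).
Substituting f(x) = x^2 + 3*x - 31/27, the right-hand side is ∫_0^2/3 (x^2 + 3*x - 31/27) v dx.
Compatibility check (pure Neumann): taking v ≡ 1 ∈ V gives 0 = ∫_0^2/3 f dx + (0) − (0), i.e. ∫_0^2/3 f dx must equal u'(0) − u'(2/3) = 0. Indeed ∫_0^2/3 (x^2 + 3*x - 31/27) dx = 0, so the data are compatible. The solution is then unique only up to an additive constant (fix it e.g. by requiring ∫_0^2/3 u dx = 0).


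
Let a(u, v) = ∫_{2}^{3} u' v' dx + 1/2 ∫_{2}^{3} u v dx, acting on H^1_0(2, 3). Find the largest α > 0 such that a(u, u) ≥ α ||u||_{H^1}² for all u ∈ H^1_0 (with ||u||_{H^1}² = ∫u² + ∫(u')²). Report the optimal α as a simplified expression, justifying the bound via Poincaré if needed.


α = (1/2 + π^2)/(1 + π^2)

Coercivity of a(·,·) on H^1_0(2, 3) means a(u, u) ≥ α ||u||_{H^1}² for every u ∈ H^1_0.
The interval has length L = 1, and Poincaré/coercivity depend only on L. Here a(u, u) = ∫(u')² + (1/2)·∫u².
Here 0 < c = 1/2 < 1. The condition a(u,u) ≥ α||u||_{H^1}² reads (1−α)∫(u')² ≥ (α−c)∫u². Any admissible α is ≤ 1 (rapidly oscillating u have ∫u²/∫(u')² → 0), and α = 1 would force 0 ≥ (1−c)∫u², impossible since c < 1; so 1−α > 0. By the sharp Poincaré inequality on H^1_0 of an interval of length L, ∫(u')² ≥ (π/L)²∫u² with equality for the first sine mode sin(π(x−x₀)/L) (x₀ the left endpoint), so the inequality holds for all u iff (1−α)(π/L)² ≥ α − c, i.e. α ≤ ((π/L)² + c)/((π/L)² + 1) = (1 + c(L/π)²)/(1 + (L/π)²). With (π/L)² = π^2 and c = 1/2, the largest admissible constant is α = ((π/L)² + c)/((π/L)² + 1).
Simplifying, α = (1/2 + π^2)/(1 + π^2).


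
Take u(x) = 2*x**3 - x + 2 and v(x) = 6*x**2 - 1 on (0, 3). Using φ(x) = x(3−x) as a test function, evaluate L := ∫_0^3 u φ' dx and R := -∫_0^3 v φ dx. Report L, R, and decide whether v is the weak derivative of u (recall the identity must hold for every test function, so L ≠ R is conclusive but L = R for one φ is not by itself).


LHS = -342/5, RHS = -342/5. Yes, v = u' weakly.

u(x) = 2*x**3 - x + 2, classical derivative u'(x) = 6*x**2 - 1.
φ(x) = x(3−x), so φ'(x) = 3 - 2*x.
Note φ(0) = φ(3) = 0, so the boundary term u·φ vanishes.
LHS = ∫_0^3 u(x) φ'(x) dx = ∫_0^3 (-4*x^4 + 6*x^3 + 2*x^2 - 7*x + 6) dx. Term by term:
  ∫_0^3 -4*x^4 dx = -972/5;  ∫_0^3 6*x^3 dx = 243/2;  ∫_0^3 2*x^2 dx = 18;
  ∫_0^3 -7*x dx = -63/2;  ∫_0^3 6 dx = 18.
Sum: -972/5 + 243/2 + 18 − 63/2 + 18 = -342/5.
So LHS = -342/5.
∫_0^3 v(x) φ(x) dx = ∫_0^3 (-6*x^4 + 18*x^3 + x^2 - 3*x) dx. Term by term:
  ∫_0^3 -6*x^4 dx = -1458/5;  ∫_0^3 18*x^3 dx = 729/2;  ∫_0^3 x^2 dx = 9;
  ∫_0^3 -3*x dx = -27/2.
Sum: -1458/5 + 729/2 + 9 − 27/2 = 342/5.
So RHS = -∫_0^3 v(x) φ(x) dx = -342/5.
LHS = RHS, so the identity holds for this test φ.
Moreover u is smooth here and v(x) = u'(x) = 6*x**2 - 1 pointwise, so the identity holds for every test function. Hence v is the weak derivative of u.


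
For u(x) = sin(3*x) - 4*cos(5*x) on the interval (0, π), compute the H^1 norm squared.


||u||_{H^1(0,π)}^2 = 213*π

u'(x) = 20*sin(5*x) + 3*cos(3*x).
Expand u² and (u')² and integrate term by term on (0, π), using: for integers n ≥ 1, ∫_0^π sin²(nx) dx = ∫_0^π cos²(nx) dx = π/2; for n ≠ n', ∫_0^π sin(nx)sin(n'x) dx = ∫_0^π cos(nx)cos(n'x) dx = 0; and by product-to-sum, ∫_0^π sin(nx)cos(n'x) dx = ½∫_0^π [sin((n+n')x) + sin((n−n')x)] dx, which is 0 when n+n' is even and 2n/(n²−n'²) when n+n' is odd (it need not vanish on (0, π)).
  u² squared terms: (-4)²·∫cos(5x)² dx = 16·π/2 = 8*π;  (1)²·∫sin(3x)² dx = 1·π/2 = π/2.
  u² cross terms: 2·(-4)·(1)·∫cos(5x)·sin(3x) dx = -8·(0) = 0.
  So ∫_0^π u² dx = 8*π + π/2 + 0 = 17*π/2.
  (u')² squared terms: (3)²·∫cos(3x)² dx = 9·π/2 = 9*π/2;  (20)²·∫sin(5x)² dx = 400·π/2 = 200*π.
  (u')² cross terms: 2·(3)·(20)·∫cos(3x)·sin(5x) dx = 120·(0) = 0.
  So ∫_0^π (u')² dx = 9*π/2 + 200*π + 0 = 409*π/2.
||u||_{H^1}^2 = (17*π/2) + (409*π/2) = 213*π.


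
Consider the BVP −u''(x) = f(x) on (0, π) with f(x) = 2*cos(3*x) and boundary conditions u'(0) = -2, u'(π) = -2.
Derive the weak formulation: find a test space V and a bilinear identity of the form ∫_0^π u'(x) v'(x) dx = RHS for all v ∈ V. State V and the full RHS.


V = H^1(0, π) (v unrestricted at boundary; u is determined up to an additive constant); weak form: ∫_0^π u'v' dx = ∫_0^π (2*cos(3*x)) v dx − 2·v(π) + 2·v(0) for all v ∈ V.

Multiply both sides by a test function v and integrate from 0 to π:
  ∫_0^π −u''(x) v(x) dx = ∫_0^π f(x) v(x) dx.
Integrate the LHS by parts once:
  ∫_0^π −u'' v dx = −[u'(x) v(x)]_0^π + ∫_0^π u'(x) v'(x) dx.
Thus ∫_0^π u'(x) v'(x) dx = ∫_0^π f(x) v(x) dx + [u'(x) v(x)]_0^π.
Choose V so that boundary terms are either known or forced to vanish.
u has inhomogeneous Neumann u'(0) = -2, u'(π) = -2. [u' v]_0^π = (-2)·v(π) − (-2)·v(0) = − 2·v(π) + 2·v(0). Take V = H^1(0, π); boundary term becomes part of RHS.
Weak formulation: find u (satisfying any essential BC) such that ∫_0^π u'(x) v'(x) dx = ∫_0^π f v dx − 2·v(π) + 2·v(0) for all v ∈ V (Neumann data are natural BCs: they enter the RHS as boundary terms).
Substituting f(x) = 2*cos(3*x), the right-hand side is ∫_0^π (2*cos(3*x)) v dx − 2·v(π) + 2·v(0).
Compatibility check (pure Neumann): taking v ≡ 1 ∈ V gives 0 = ∫_0^π f dx + (-2) − (-2), i.e. ∫_0^π f dx must equal u'(0) − u'(π) = 0. Indeed ∫_0^π (2*cos(3*x)) dx = 0, so the data are compatible. The solution is then unique only up to an additive constant (fix it e.g. by requiring ∫_0^π u dx = 0).


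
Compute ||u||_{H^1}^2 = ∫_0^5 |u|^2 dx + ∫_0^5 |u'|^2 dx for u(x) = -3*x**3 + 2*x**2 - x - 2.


||u||_{H^1}^2 = 820200/7

The H^1 norm (squared) on an interval (0, L) is
  ||u||_{H^1}^2 = ∫_0^L u(x)^2 dx + ∫_0^L u'(x)^2 dx.
Compute u'(x) = -9*x**2 + 4*x - 1.
Then u(x)^2 = 9*x**6 - 12*x**5 + 10*x**4 + 8*x**3 - 7*x**2 + 4*x + 4 and u'(x)^2 = 81*x**4 - 72*x**3 + 34*x**2 - 8*x + 1.
Integrate each monomial from 0 to 5 using ∫_0^5 c·x^n dx = c·5^(n+1)/(n+1):
  ∫_0^5 u(x)^2 dx = ∫_0^5 (9*x^6 - 12*x^5 + 10*x^4 + 8*x^3 - 7*x^2 + 4*x + 4) dx. Term by term:
    ∫_0^5 9*x^6 dx = 703125/7;  ∫_0^5 -12*x^5 dx = -31250;  ∫_0^5 10*x^4 dx = 6250;
    ∫_0^5 8*x^3 dx = 1250;  ∫_0^5 -7*x^2 dx = -875/3;  ∫_0^5 4*x dx = 50;
    ∫_0^5 4 dx = 20.
  Sum: 703125/7 − 31250 + 6250 + 1250 − 875/3 + 50 + 20 = 1605970/21.
  ∫_0^5 u'(x)^2 dx = ∫_0^5 (81*x^4 - 72*x^3 + 34*x^2 - 8*x + 1) dx. Term by term:
    ∫_0^5 81*x^4 dx = 50625;  ∫_0^5 -72*x^3 dx = -11250;  ∫_0^5 34*x^2 dx = 4250/3;
    ∫_0^5 -8*x dx = -100;  ∫_0^5 1 dx = 5.
  Sum: 50625 − 11250 + 4250/3 − 100 + 5 = 122090/3.
Adding: ||u||_{H^1}^2 = 1605970/21 + 122090/3 = 820200/7.


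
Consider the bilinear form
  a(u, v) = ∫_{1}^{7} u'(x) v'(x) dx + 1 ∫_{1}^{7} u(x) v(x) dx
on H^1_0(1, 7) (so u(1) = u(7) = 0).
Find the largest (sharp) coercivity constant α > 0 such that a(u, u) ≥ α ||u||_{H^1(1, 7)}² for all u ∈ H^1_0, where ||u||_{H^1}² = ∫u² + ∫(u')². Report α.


α = 1

Coercivity of a(·,·) on H^1_0(1, 7) means a(u, u) ≥ α ||u||_{H^1}² for every u ∈ H^1_0.
The interval has length L = 6, and Poincaré/coercivity depend only on L. Here a(u, u) = ∫(u')² + (1)·∫u².
Here c = 1 ≥ 1, so a(u,u) = ∫(u')² + c∫u² ≥ ∫(u')² + ∫u² = ||u||_{H^1}², i.e. α = 1 works. No larger α is possible: a(u,u) ≥ α||u||_{H^1}² means (1−α)∫(u')² ≥ (α−c)∫u², and for the modes u_n = sin(nπ(x−x₀)/L) (x₀ the left endpoint) one has ∫u_n²/∫(u_n')² = (L/(nπ))² → 0, so a(u_n,u_n)/||u_n||_{H^1}² → 1. Hence the optimal constant is α = 1.
Therefore α = 1.


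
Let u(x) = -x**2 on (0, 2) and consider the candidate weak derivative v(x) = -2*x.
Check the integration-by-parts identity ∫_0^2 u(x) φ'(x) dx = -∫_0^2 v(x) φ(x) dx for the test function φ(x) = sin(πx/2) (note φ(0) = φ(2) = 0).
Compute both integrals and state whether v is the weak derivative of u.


LHS = 8/π, RHS = 8/π. Yes, v = u' weakly.

u(x) = -x**2, classical derivative u'(x) = -2*x.
φ(x) = sin(πx/2), so φ'(x) = π*cos(π*x/2)/2.
Note φ(0) = φ(2) = 0, so the boundary term u·φ vanishes.
LHS = ∫_0^2 u(x) φ'(x) dx = ∫_0^2 (-π*x^2*cos(π*x/2)/2) dx. Term by term:
  ∫_0^2 -π*x^2*cos(π*x/2)/2 dx = 8/π.
So LHS = 8/π.
∫_0^2 v(x) φ(x) dx = ∫_0^2 (-2*x*sin(π*x/2)) dx. Term by term:
  ∫_0^2 -2*x*sin(π*x/2) dx = -8/π.
So RHS = -∫_0^2 v(x) φ(x) dx = 8/π.
LHS = RHS, so the identity holds for this test φ.
Moreover u is smooth here and v(x) = u'(x) = -2*x pointwise, so the identity holds for every test function. Hence v is the weak derivative of u.


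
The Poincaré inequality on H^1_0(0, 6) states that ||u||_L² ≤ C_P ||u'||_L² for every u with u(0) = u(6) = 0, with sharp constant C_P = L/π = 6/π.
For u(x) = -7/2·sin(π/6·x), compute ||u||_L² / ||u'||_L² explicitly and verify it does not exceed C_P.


||u||_L² / ||u'||_L² = 6/π = C_P.

u(x) = -7/2·sin(π/6·x), so u'(x) = -7*π*cos(π*x/6)/12.
Writing u(x) = A·sin(kπx/L) with A = -7/2 and k = 1, use ∫_0^L sin²(kπx/L) dx = L/2 and ∫_0^L cos²(kπx/L) dx = L/2.
u² = 49/4·sin²(π/6·x) and (u')² = 49*π^2/144·cos²(π/6·x), and each of sin², cos² integrates to L/2 = 3 over (0, 6).
∫_0^6 u² dx = 147/4, so ||u||_L² = 7*sqrt(3)/2.
∫_0^6 (u')² dx = 49*π^2/48, so ||u'||_L² = 7*sqrt(3)*π/12.
Ratio ||u||_L² / ||u'||_L² = 6/π.
Sharp Poincaré constant on H^1_0(0, 6) is C_P = L/π = 6/π, achieved by sin(π/6·x).
This is the k = 1 eigenfunction (up to amplitude), so the ratio equals the sharp Poincaré constant exactly.


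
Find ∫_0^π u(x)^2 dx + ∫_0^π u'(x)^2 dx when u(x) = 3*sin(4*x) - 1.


||u||_{H^1(0,π)}^2 = 155*π/2

u'(x) = 12*cos(4*x).
Expand u² and (u')² and integrate term by term on (0, π), using: for integers n ≥ 1, ∫_0^π sin²(nx) dx = ∫_0^π cos²(nx) dx = π/2; for n ≠ n', ∫_0^π sin(nx)sin(n'x) dx = ∫_0^π cos(nx)cos(n'x) dx = 0; and by product-to-sum, ∫_0^π sin(nx)cos(n'x) dx = ½∫_0^π [sin((n+n')x) + sin((n−n')x)] dx, which is 0 when n+n' is even and 2n/(n²−n'²) when n+n' is odd (it need not vanish on (0, π)). For the constant mode: ∫_0^π 1 dx = π, ∫_0^π cos(nx) dx = 0, ∫_0^π sin(nx) dx = (1−(−1)^n)/n.
  u² squared terms: (-1)²·∫1 dx = 1·π = π;  (3)²·∫sin(4x)² dx = 9·π/2 = 9*π/2.
  u² cross terms: 2·(-1)·(3)·∫1·sin(4x) dx = -6·(0) = 0.
  So ∫_0^π u² dx = π + 9*π/2 + 0 = 11*π/2.
  (u')² squared terms: (12)²·∫cos(4x)² dx = 144·π/2 = 72*π.
  So ∫_0^π (u')² dx = 72*π.
||u||_{H^1}^2 = (11*π/2) + (72*π) = 155*π/2.
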